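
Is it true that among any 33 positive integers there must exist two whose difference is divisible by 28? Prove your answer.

True.

There are exactly 28 possible remainders on division by 28.
Since 33 > 28, two of the 33 integers must share a residue class by the pigeonhole principle; call them a and b.
Then a ≡ b (mod 28), i.e. 28 ∣ (a − b).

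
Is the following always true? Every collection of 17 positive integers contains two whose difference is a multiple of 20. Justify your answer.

Consider the 17 integers 13, 14, …, 29. They lie in distinct residue classes modulo 20, since 17 ≤ 20.
No two share a residue, so no pair has difference divisible by 20; the claim fails for this set.

No, the set {13, 14, 15, 16, 17, 18, 19, 20, 21, 22, 23, 24, 25, 26, 27, 28, 29} is a counterexample.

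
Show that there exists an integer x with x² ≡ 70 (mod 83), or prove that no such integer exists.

x = 30 works: 30² = 900, and 900 − 70 = 830 = 10·83.

x = 30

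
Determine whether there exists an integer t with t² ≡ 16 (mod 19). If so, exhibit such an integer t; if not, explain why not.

Take t = 4. Then 4² = 16, and since 0 ≤ 16 < 19 this is already reduced: 4² ≡ 16 (mod 19).

t = 4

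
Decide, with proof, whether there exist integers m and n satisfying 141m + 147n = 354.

m = 39, n = -35

gcd(141, 147) = 3, and 3 divides 354, so integer solutions exist.
Dividing through by 3 reduces the equation to 47m + 49n = 118.
Euclidean algorithm: 49 = 1·47 + 2, 47 = 23·2 + 1, 2 = 2·1 + 0.
Working back up the chain: 1 = 47 − 23·2 = 47 − 23·(49 − 1·47) = −23·49 + 24·47. So 47·24 + 49·(-23) = 1.
Multiplying through by 118: m = 24·118 = 2832, n = (-23)·118 = -2714 is a solution.
The general solution is m = 2832 + 49k, n = -2714 − 47k; taking k = -57 gives the smaller pair m = 39, n = -35.
Check: 141·39 + 147·(-35) = 5499 − 5145 = 354. ✓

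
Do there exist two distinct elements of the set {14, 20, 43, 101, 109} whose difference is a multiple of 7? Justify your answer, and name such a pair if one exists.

Residues mod 7: 14↦0, 20↦6, 43↦1, 101↦3, 109↦4.
All 5 residues are distinct, so no two elements differ by a multiple of 7.

No, no such pair exists.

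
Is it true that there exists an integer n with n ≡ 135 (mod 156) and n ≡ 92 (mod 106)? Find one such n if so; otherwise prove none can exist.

Both moduli are multiples of 2 = gcd(156, 106), so any solution would satisfy n ≡ 135 and n ≡ 92 modulo 2 simultaneously.
These are incompatible: 135 − 92 = 43 is not divisible by 2.
Hence the system has no solution.

There is no such integer.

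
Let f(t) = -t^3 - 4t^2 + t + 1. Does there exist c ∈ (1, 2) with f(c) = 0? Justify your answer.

f(1) = -3 and f(2) = -21, both negative, so a sign-change argument is unavailable; we show f keeps this sign on the whole interval.
Shift to the endpoint 1: with t = 1 + u (0 < u < 1), one computes f(1 + u) = -u^3 - 7u^2 - 10u - 3.
The nonzero coefficients here are all negative, so for u > 0 every term is negative (or zero), and the constant term -3 is strictly negative.
So f is strictly negative on (1, 2); no root exists in the interval.

No such root exists.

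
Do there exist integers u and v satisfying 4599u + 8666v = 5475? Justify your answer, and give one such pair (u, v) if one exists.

No, no such integers exist.

Any value of 4599u + 8666v is a multiple of gcd(4599, 8666) = 7.
But 5475 is not a multiple of 7 (it leaves remainder 1).
Therefore 4599u + 8666v = 5475 has no solution in integers.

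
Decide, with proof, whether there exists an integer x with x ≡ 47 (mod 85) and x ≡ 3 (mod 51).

Both moduli are multiples of 17 = gcd(85, 51), so any solution would satisfy x ≡ 47 and x ≡ 3 modulo 17 simultaneously.
However 47 ≡ 13 and 3 ≡ 3 (mod 17), and 13 ≠ 3.
Hence the system has no solution.

No, no such integer exists.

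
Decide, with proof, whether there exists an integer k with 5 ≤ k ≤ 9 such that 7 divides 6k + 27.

k = 6

At k = 5 the value 57 is not a multiple of 7. Try k = 6: 6·6 + 27 = 63 = 9·7, which is divisible by 7.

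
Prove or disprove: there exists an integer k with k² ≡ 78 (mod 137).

k = 30

Take k = 30. Then 30² = 900 = 6·137 + 78, so 30² ≡ 78 (mod 137).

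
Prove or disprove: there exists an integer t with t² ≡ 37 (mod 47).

Take t = 15. Then 15² = 225 = 4·47 + 37, so 15² ≡ 37 (mod 47).

t = 15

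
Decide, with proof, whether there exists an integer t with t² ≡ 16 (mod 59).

Take t = 4. Then 4² = 16, and since 0 ≤ 16 < 59 this is already reduced: 4² ≡ 16 (mod 59).

t = 4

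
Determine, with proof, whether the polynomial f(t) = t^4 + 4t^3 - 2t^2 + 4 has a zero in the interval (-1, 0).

Such a root exists.

f(-1) = -1 and f(0) = 4, which have opposite signs.
As a polynomial, f is continuous on every closed interval.
By the Intermediate Value Theorem f must vanish at some point of (-1, 0).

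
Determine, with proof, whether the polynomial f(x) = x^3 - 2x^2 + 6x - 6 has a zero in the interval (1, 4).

f(1) = -1 and f(4) = 50, which have opposite signs.
f is continuous everywhere (it is a polynomial), in particular on [1, 4].
By the Intermediate Value Theorem f must vanish at some point of (1, 4).

Yes, f has a root in the interval.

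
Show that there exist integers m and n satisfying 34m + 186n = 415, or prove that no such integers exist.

No, no such integers exist.

gcd(34, 186) = 2, so every integer of the form 34m + 186n is a multiple of 2.
But 415 is not a multiple of 2 (it leaves remainder 1).
So the equation is unsolvable over ℤ.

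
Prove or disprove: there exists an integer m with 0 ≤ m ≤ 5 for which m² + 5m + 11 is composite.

m = 3

At m = 3: 3² + 5·3 + 11 = 35 = 5·7, which is composite.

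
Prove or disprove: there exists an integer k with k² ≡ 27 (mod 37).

Take k = 29. Then 29² = 841 = 22·37 + 27, so 29² ≡ 27 (mod 37).

k = 29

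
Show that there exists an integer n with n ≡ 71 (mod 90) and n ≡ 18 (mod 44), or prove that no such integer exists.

Reduce both congruences modulo 2, which divides 90 and 44: they say n ≡ 71 (mod 2) and n ≡ 18 (mod 2).
But 71 mod 2 = 1 while 18 mod 2 = 0, a contradiction.
Hence the system has no solution.

There is no such integer.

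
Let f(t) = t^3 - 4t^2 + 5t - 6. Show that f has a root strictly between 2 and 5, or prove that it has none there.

Yes, f has a root in the interval.

f(2) = -4 and f(5) = 44, which have opposite signs.
As a polynomial, f is continuous on every closed interval.
By the Intermediate Value Theorem, f takes the value 0 somewhere in the open interval.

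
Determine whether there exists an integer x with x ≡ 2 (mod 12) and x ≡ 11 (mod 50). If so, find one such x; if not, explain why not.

No such integer exists.

gcd(12, 50) = 2. If x ≡ 2 (mod 12) and x ≡ 11 (mod 50), then x ≡ 2 (mod 2) and x ≡ 11 (mod 2).
However 2 ≡ 0 and 11 ≡ 1 (mod 2), and 0 ≠ 1.
Therefore no such x exists.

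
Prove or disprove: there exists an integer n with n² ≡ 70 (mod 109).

Apply Euler's criterion with the prime 109: 70 is a quadratic residue iff 70^54 ≡ 1 (mod 109), and a non-residue iff it is ≡ −1.
Squaring successively (mod 109): 70^2 = 4900 ≡ 104; 70^4 ≡ 104² = 10816 ≡ 25; 70^8 ≡ 25² = 625 ≡ 80; 70^16 ≡ 80² = 6400 ≡ 78; 70^32 ≡ 78² = 6084 ≡ 89.
Since 54 = 32 + 16 + 4 + 2, 70^54 ≡ 89 · 78 · 25 · 104; multiplying out mod 109: 89·78 = 6942 ≡ 75, then 75·25 = 1875 ≡ 22, then 22·104 = 2288 ≡ 108. Thus 70^54 ≡ 108 ≡ −1 (mod 109).
By Euler's criterion 70 is a quadratic non-residue mod 109: no n satisfies n² ≡ 70 (mod 109).

There is no such integer.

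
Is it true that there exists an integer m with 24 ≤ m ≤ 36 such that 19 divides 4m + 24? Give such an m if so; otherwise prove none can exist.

At m = 32 we get 4·32 + 24 = 152, and 152 = 19·8.

m = 32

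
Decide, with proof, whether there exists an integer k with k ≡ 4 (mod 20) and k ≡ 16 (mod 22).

k = 104

Here gcd(20, 22) = 2, and both 4 and 16 leave remainder 0 mod 2, so the system is consistent.
List candidates k ≡ 4 (mod 20): 4, 24, 44, 64, 84, 104. Modulo 22 these are 4, 2, 0, 20, 18, 16; 104 gives 16 as required.
Verify: 104 = 5·20 + 4 and 104 = 4·22 + 16. ✓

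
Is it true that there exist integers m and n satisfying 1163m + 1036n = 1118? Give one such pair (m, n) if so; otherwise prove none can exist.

m = 278, n = -311

Since gcd(1163, 1036) = 1, every integer is an integer combination of 1163 and 1036.
Dividing repeatedly: 1163 = 1·1036 + 127, 1036 = 8·127 + 20, 127 = 6·20 + 7, 20 = 2·7 + 6, 7 = 1·6 + 1, 6 = 6·1 + 0.
Unwinding: 1 = 7 − 1·6 = 7 − (20 − 2·7) = −20 + 3·7 = −20 + 3·(127 − 6·20) = 3·127 − 19·20 = 3·127 − 19·(1036 − 8·127) = −19·1036 + 155·127 = −19·1036 + 155·(1163 − 1·1036) = 155·1163 − 174·1036, i.e. 1163·155 + 1036·(-174) = 1.
Times 1118: 1163·173290 + 1036·(-194532) = 1118, so (173290, -194532) solves it.
Subtracting 167·1036 from m and adding 167·1163 to n gives the tidier solution (278, -311).
Indeed 1163·278 + 1036·(-311) = 323314 − 322196 = 1118.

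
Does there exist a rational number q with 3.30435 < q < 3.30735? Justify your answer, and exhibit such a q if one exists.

Multiplying by 36: 36·3.30435 = 118.95660 and 36·3.30735 = 119.06460, so the integer 119 lies strictly between them.
Hence 119/36 is a rational number with 3.30435 < 119/36 < 3.30735.

q = 119/36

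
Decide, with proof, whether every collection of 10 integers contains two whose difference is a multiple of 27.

No, the set {130, 131, 132, 133, 134, 135, 136, 137, 138, 139} is a counterexample.

Take the 10 consecutive integers 130, 131, …, 139: their residues mod 27 are all distinct because 10 ≤ 27.
Any two of them differ by at most 9 < 27 and by at least 1, so no difference is a multiple of 27.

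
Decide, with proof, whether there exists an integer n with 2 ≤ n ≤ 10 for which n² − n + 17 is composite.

The values for n = 2, 3, …, 10 are 19, 23, 29, 37, 47, 59, 73, 89, 107, and each of these is prime.
So no value in the range makes the expression composite.

There is no such integer n in that range.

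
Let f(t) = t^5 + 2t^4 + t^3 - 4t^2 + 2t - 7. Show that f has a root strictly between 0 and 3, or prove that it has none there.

f(0) = -7 and f(3) = 395, which have opposite signs.
f is continuous everywhere (it is a polynomial), in particular on [0, 3].
By the Intermediate Value Theorem, f takes the value 0 somewhere in the open interval.

Yes, f has a root in the interval.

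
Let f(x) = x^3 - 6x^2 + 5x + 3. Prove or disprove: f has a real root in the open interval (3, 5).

Such a root exists.

f(3) = -9 and f(5) = 3, which have opposite signs.
Since f is a polynomial it is continuous on [3, 5].
By the Intermediate Value Theorem, f takes the value 0 somewhere in the open interval.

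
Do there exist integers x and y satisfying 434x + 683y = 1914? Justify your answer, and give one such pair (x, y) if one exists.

x = 17, y = -8

Since gcd(434, 683) = 1, every integer is an integer combination of 434 and 683.
Euclidean algorithm: 683 = 1·434 + 249, 434 = 1·249 + 185, 249 = 1·185 + 64, 185 = 2·64 + 57, 64 = 1·57 + 7, 57 = 8·7 + 1, 7 = 7·1 + 0.
Working back up the chain: 1 = 57 − 8·7 = 57 − 8·(64 − 1·57) = −8·64 + 9·57 = −8·64 + 9·(185 − 2·64) = 9·185 − 26·64 = 9·185 − 26·(249 − 1·185) = −26·249 + 35·185 = −26·249 + 35·(434 − 1·249) = 35·434 − 61·249 = 35·434 − 61·(683 − 1·434) = −61·683 + 96·434. So 434·96 + 683·(-61) = 1.
Times 1914: 434·183744 + 683·(-116754) = 1914, so (183744, -116754) solves it.
Shifting by a multiple of (683, −434) keeps it a solution: x = 183744 − 269·683 = 17, y = -116754 + 269·434 = -8.
Check: 434·17 + 683·(-8) = 7378 − 5464 = 1914. ✓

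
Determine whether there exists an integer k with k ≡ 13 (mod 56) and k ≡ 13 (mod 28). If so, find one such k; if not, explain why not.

k = 13

gcd(56, 28) = 28. A simultaneous solution exists iff 13 ≡ 13 (mod 28); here 13 mod 28 = 13 = 13 mod 28, so it does.
In fact k = 13 itself already satisfies 13 mod 28 = 13.
Verify: 13 = 0·56 + 13 and 13 = 0·28 + 13. ✓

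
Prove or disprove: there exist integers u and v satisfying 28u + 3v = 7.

Since gcd(28, 3) = 1, every integer is an integer combination of 28 and 3.
Dividing repeatedly: 28 = 9·3 + 1, 3 = 3·1 + 0.
Unwinding: 1 = 28 − 9·3, i.e. 28·1 + 3·(-9) = 1.
Scaling by 7 gives the particular solution (u, v) = (7, -63).
Subtracting 2·3 from u and adding 2·28 to v gives the tidier solution (1, -7).
Indeed 28·1 + 3·(-7) = 28 − 21 = 7.

u = 1, v = -7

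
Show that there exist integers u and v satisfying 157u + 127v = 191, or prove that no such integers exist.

Since gcd(157, 127) = 1, every integer is an integer combination of 157 and 127.
Run the Euclidean algorithm on 157 and 127: 157 = 1·127 + 30, 127 = 4·30 + 7, 30 = 4·7 + 2, 7 = 3·2 + 1, 2 = 2·1 + 0.
Back-substituting, 1 = 7 − 3·2 = 7 − 3·(30 − 4·7) = −3·30 + 13·7 = −3·30 + 13·(127 − 4·30) = 13·127 − 55·30 = 13·127 − 55·(157 − 1·127) = −55·157 + 68·127; that is, 157·(-55) + 127·68 = 1.
Multiplying through by 191: u = (-55)·191 = -10505, v = 68·191 = 12988 is a solution.
Adding 83·127 to u and subtracting 83·157 from v gives the tidier solution (36, -43).
Check: 157·36 + 127·(-43) = 5652 − 5461 = 191. ✓

u = 36, v = -43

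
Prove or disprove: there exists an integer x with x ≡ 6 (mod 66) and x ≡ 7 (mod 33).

Reduce both congruences modulo 33, which divides 66 and 33: they say x ≡ 6 (mod 33) and x ≡ 7 (mod 33).
However 6 ≡ 6 and 7 ≡ 7 (mod 33), and 6 ≠ 7.
So no integer satisfies both congruences.

There is no such integer.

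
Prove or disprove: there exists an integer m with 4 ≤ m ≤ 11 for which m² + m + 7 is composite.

m = 10

At m = 10: 10² + 10 + 7 = 117 = 3·39, which is composite.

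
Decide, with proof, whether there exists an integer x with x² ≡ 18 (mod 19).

There is no such integer.

Computing x² mod 19 for x = 0, 1, …, 9 (enough, by the symmetry x ↦ 19 − x) gives 0, 1, 4, 9, 16, 6, 17, 11, 7, 5.
The set of squares mod 19 is therefore {0, 1, 4, 5, 6, 7, 9, 11, 16, 17}, which does not contain 18.
Hence no integer x has x² ≡ 18 (mod 19).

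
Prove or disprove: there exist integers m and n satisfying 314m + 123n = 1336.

m = 92, n = -224

314 and 123 are coprime, so 314m + 123n ranges over all of ℤ.
Dividing repeatedly: 314 = 2·123 + 68, 123 = 1·68 + 55, 68 = 1·55 + 13, 55 = 4·13 + 3, 13 = 4·3 + 1, 3 = 3·1 + 0.
Back-substituting, 1 = 13 − 4·3 = 13 − 4·(55 − 4·13) = −4·55 + 17·13 = −4·55 + 17·(68 − 1·55) = 17·68 − 21·55 = 17·68 − 21·(123 − 1·68) = −21·123 + 38·68 = −21·123 + 38·(314 − 2·123) = 38·314 − 97·123; that is, 314·38 + 123·(-97) = 1.
Multiplying through by 1336: m = 38·1336 = 50768, n = (-97)·1336 = -129592 is a solution.
The general solution is m = 50768 + 123k, n = -129592 − 314k; taking k = -412 gives the smaller pair m = 92, n = -224.
Indeed 314·92 + 123·(-224) = 28888 − 27552 = 1336.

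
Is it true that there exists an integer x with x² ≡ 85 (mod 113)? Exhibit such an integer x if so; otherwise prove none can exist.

x = 56

x = 56 works: 56² = 3136, and 3136 − 85 = 3051 = 27·113.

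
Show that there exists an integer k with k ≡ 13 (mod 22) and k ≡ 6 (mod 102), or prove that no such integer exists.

No, no such integer exists.

gcd(22, 102) = 2. If k ≡ 13 (mod 22) and k ≡ 6 (mod 102), then k ≡ 13 (mod 2) and k ≡ 6 (mod 2).
However 13 ≡ 1 and 6 ≡ 0 (mod 2), and 1 ≠ 0.
So no integer satisfies both congruences.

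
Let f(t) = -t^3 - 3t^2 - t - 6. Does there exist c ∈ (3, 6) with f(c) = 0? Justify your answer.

The endpoint values f(3) = -63 and f(6) = -336 are both negative. Claim: f(t) < 0 for every t in (3, 6).
Substitute t = 3 + u, where 0 < u < 3 on the interval. Expanding, f(3 + u) = -u^3 - 12u^2 - 46u - 63.
All 4 nonzero coefficients of this polynomial in u are negative; hence for u > 0 the value is a sum of negative terms (the constant -63 among them).
So f is strictly negative on (3, 6); no root exists in the interval.

No.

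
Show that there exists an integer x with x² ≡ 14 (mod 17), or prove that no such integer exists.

Since (17 − x)² ≡ x² (mod 17), it suffices to square x = 0, 1, …, 8: the residues are 0, 1, 4, 9, 16, 8, 2, 15, 13.
The set of squares mod 17 is therefore {0, 1, 2, 4, 8, 9, 13, 15, 16}, which does not contain 14.
Hence no integer x has x² ≡ 14 (mod 17).

No, no such integer exists.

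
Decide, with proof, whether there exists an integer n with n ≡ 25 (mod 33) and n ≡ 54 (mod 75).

There is no such integer.

Both moduli are multiples of 3 = gcd(33, 75), so any solution would satisfy n ≡ 25 and n ≡ 54 modulo 3 simultaneously.
But 25 mod 3 = 1 while 54 mod 3 = 0, a contradiction.
Hence the system has no solution.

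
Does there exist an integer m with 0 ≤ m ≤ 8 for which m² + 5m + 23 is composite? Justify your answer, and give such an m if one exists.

The values for m = 0, 1, …, 8 are 23, 29, 37, 47, 59, 73, 89, 107, 127, and each of these is prime.
So no value in the range makes the expression composite.

No such integer m in that range exists.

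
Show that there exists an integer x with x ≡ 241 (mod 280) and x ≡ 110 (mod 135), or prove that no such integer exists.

gcd(280, 135) = 5. If x ≡ 241 (mod 280) and x ≡ 110 (mod 135), then x ≡ 241 (mod 5) and x ≡ 110 (mod 5).
But 241 mod 5 = 1 while 110 mod 5 = 0, a contradiction.
So no integer satisfies both congruences.

No, no such integer exists.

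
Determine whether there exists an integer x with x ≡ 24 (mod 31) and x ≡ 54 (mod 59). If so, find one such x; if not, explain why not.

x = 644

gcd(31, 59) = 1, so the Chinese Remainder Theorem guarantees exactly one residue class mod 1829 satisfying both.
Write x = 24 + 31t and require 24 + 31t ≡ 54 (mod 59), i.e. 31t ≡ 30 (mod 59).
Note 31·40 = 1240 ≡ 1 (mod 59) (as 1240 − 1 = 21·59), so 31⁻¹ ≡ 40.
Multiplying by 40: t ≡ 40·30 = 1200 ≡ 20 (mod 59).
Taking t = 20 gives x = 24 + 31·20 = 644.
Indeed 644 ≡ 24 (mod 31) and 644 ≡ 54 (mod 59).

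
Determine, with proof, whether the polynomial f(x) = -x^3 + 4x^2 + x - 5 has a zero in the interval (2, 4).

Yes, f has a root in the interval.

f(2) = 5 and f(4) = -1, which have opposite signs.
As a polynomial, f is continuous on every closed interval.
By the Intermediate Value Theorem f must vanish at some point of (2, 4).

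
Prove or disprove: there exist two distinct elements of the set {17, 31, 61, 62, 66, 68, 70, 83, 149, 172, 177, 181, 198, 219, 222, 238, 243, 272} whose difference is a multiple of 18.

There is no such pair.

Two integers differ by a multiple of 18 exactly when they have the same residue mod 18. The residues are 17↦17, 31↦13, 61↦7, 62↦8, 66↦12, 68↦14, 70↦16, 83↦11, 149↦5, 172↦10, 177↦15, 181↦1, 198↦0, 219↦3, 222↦6, 238↦4, 243↦9, 272↦2.
These 18 residues are pairwise different, hence no difference of two elements is divisible by 18.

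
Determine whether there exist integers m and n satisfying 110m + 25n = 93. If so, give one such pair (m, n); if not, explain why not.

No, no such integers exist.

Any value of 110m + 25n is a multiple of gcd(110, 25) = 5.
But 93 = 5·18 + 3, so 5 ∤ 93.
So the equation is unsolvable over ℤ.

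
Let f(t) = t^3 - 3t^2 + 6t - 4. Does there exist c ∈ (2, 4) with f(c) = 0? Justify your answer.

Evaluate at the endpoints: f(2) = 4, f(4) = 36 — same sign (positive).
f'(t) = 3t^2 - 6t + 6 has discriminant (-6)² − 4·3·6 = -36 < 0, so f' has no real roots and is positive for every real t.
Hence f is strictly increasing on ℝ, and in particular on [2, 4]. A strictly monotone function with same-sign endpoint values stays positive on the whole interval, so f has no zero in (2, 4).

No.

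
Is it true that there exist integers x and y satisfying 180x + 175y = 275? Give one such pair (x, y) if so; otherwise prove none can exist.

x = 20, y = -19

Every value of 180x + 175y is a multiple of gcd(180, 175) = 5; since 5 ∣ 275, solutions exist.
Dividing through by 5 reduces the equation to 36x + 35y = 55.
Run the Euclidean algorithm on 36 and 35: 36 = 1·35 + 1, 35 = 35·1 + 0.
Unwinding: 1 = 36 − 1·35, i.e. 36·1 + 35·(-1) = 1.
Times 55: 36·55 + 35·(-55) = 55, so (55, -55) solves it.
Shifting by a multiple of (35, −36) keeps it a solution: x = 55 − 1·35 = 20, y = -55 + 1·36 = -19.
Indeed 180·20 + 175·(-19) = 3600 − 3325 = 275.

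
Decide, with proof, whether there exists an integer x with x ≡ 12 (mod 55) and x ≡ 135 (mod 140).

There is no such integer.

gcd(55, 140) = 5. If x ≡ 12 (mod 55) and x ≡ 135 (mod 140), then x ≡ 12 (mod 5) and x ≡ 135 (mod 5).
But 12 mod 5 = 2 while 135 mod 5 = 0, a contradiction.
So no integer satisfies both congruences.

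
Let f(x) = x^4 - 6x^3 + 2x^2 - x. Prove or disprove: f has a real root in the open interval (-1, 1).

Yes, f has a root in the interval.

f(-1) = 10 and f(1) = -4, which have opposite signs.
f is continuous everywhere (it is a polynomial), in particular on [-1, 1].
By the Intermediate Value Theorem, f takes the value 0 somewhere in the open interval.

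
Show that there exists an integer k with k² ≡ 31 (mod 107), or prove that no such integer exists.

Apply Euler's criterion with the prime 107: 31 is a quadratic residue iff 31^53 ≡ 1 (mod 107), and a non-residue iff it is ≡ −1.
Repeated squaring mod 107: 31^2 = 961 ≡ 105; 31^4 ≡ 105² = 11025 ≡ 4; 31^8 ≡ 4² = 16 ≡ 16; 31^16 ≡ 16² = 256 ≡ 42; 31^32 ≡ 42² = 1764 ≡ 52.
Since 53 = 32 + 16 + 4 + 1, 31^53 ≡ 52 · 42 · 4 · 31; multiplying out mod 107: 52·42 = 2184 ≡ 44, then 44·4 = 176 ≡ 69, then 69·31 = 2139 ≡ 106. Thus 31^53 ≡ 106 ≡ −1 (mod 107).
By Euler's criterion 31 is a quadratic non-residue mod 107: no k satisfies k² ≡ 31 (mod 107).

There is no such integer.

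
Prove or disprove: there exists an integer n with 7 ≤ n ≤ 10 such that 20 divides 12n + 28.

The values of 12n + 28 for n = 7, 8, 9, 10 are 112, 124, 136, 148; reduced mod 20 these are 12, 4, 16, 8.
None is 0, so 20 never divides 12n + 28 on this range.

There is no such integer n in that range.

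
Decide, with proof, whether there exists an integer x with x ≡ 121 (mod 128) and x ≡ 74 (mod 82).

gcd(128, 82) = 2. If x ≡ 121 (mod 128) and x ≡ 74 (mod 82), then x ≡ 121 (mod 2) and x ≡ 74 (mod 2).
But 121 mod 2 = 1 while 74 mod 2 = 0, a contradiction.
Therefore no such x exists.

There is no such integer.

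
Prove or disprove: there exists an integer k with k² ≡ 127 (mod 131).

Apply Euler's criterion with the prime 131: 127 is a quadratic residue iff 127^65 ≡ 1 (mod 131), and a non-residue iff it is ≡ −1.
Squaring successively (mod 131): 127^2 = 16129 ≡ 16; 127^4 ≡ 16² = 256 ≡ 125; 127^8 ≡ 125² = 15625 ≡ 36; 127^16 ≡ 36² = 1296 ≡ 117; 127^32 ≡ 117² = 13689 ≡ 65; 127^64 ≡ 65² = 4225 ≡ 33.
Since 65 = 64 + 1, 127^65 ≡ 33 · 127; multiplying out mod 131: 33·127 = 4191 ≡ 130. Thus 127^65 ≡ 130 ≡ −1 (mod 131).
The value −1 means 127 is a non-residue modulo 131, so k² ≡ 127 (mod 131) is impossible.

No such integer exists.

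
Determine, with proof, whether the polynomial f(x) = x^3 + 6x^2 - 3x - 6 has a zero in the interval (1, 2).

f(1) = -2 and f(2) = 20, which have opposite signs.
As a polynomial, f is continuous on every closed interval.
By the Intermediate Value Theorem, f takes the value 0 somewhere in the open interval.

Such a root exists.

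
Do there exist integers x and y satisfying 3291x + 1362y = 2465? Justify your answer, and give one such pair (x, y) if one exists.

There are no such integers.

Both 3291 and 1362 are divisible by gcd(3291, 1362) = 3, hence so is any combination 3291x + 1362y.
But 2465 = 3·821 + 2, so 3 ∤ 2465.
Hence no integers x, y satisfy the equation.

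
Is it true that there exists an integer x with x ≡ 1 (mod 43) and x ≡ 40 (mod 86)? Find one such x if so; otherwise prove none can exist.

Both moduli are multiples of 43 = gcd(43, 86), so any solution would satisfy x ≡ 1 and x ≡ 40 modulo 43 simultaneously.
But 1 mod 43 = 1 while 40 mod 43 = 40, a contradiction.
Therefore no such x exists.

No such integer exists.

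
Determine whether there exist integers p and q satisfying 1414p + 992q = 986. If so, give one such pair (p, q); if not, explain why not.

Every value of 1414p + 992q is a multiple of gcd(1414, 992) = 2; since 2 ∣ 986, solutions exist.
Dividing through by 2 reduces the equation to 707p + 496q = 493.
Dividing repeatedly: 707 = 1·496 + 211, 496 = 2·211 + 74, 211 = 2·74 + 63, 74 = 1·63 + 11, 63 = 5·11 + 8, 11 = 1·8 + 3, 8 = 2·3 + 2, 3 = 1·2 + 1, 2 = 2·1 + 0.
Unwinding: 1 = 3 − 1·2 = 3 − (8 − 2·3) = −8 + 3·3 = −8 + 3·(11 − 1·8) = 3·11 − 4·8 = 3·11 − 4·(63 − 5·11) = −4·63 + 23·11 = −4·63 + 23·(74 − 1·63) = 23·74 − 27·63 = 23·74 − 27·(211 − 2·74) = −27·211 + 77·74 = −27·211 + 77·(496 − 2·211) = 77·496 − 181·211 = 77·496 − 181·(707 − 1·496) = −181·707 + 258·496, i.e. 707·(-181) + 496·258 = 1.
Times 493: 707·(-89233) + 496·127194 = 493, so (-89233, 127194) solves it.
Shifting by a multiple of (496, −707) keeps it a solution: p = -89233 + 180·496 = 47, q = 127194 − 180·707 = -66.
Indeed 1414·47 + 992·(-66) = 66458 − 65472 = 986.

p = 47, q = -66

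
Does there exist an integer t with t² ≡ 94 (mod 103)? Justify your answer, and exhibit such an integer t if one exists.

No, no such integer exists.

103 is prime, so by Euler's criterion 94 is a square mod 103 iff 94^((103−1)/2) = 94^51 ≡ 1 (mod 103).
Squaring successively (mod 103): 94^2 = 8836 ≡ 81; 94^4 ≡ 81² = 6561 ≡ 72; 94^8 ≡ 72² = 5184 ≡ 34; 94^16 ≡ 34² = 1156 ≡ 23; 94^32 ≡ 23² = 529 ≡ 14.
Since 51 = 32 + 16 + 2 + 1, 94^51 ≡ 14 · 23 · 81 · 94; multiplying out mod 103: 14·23 = 322 ≡ 13, then 13·81 = 1053 ≡ 23, then 23·94 = 2162 ≡ 102. Thus 94^51 ≡ 102 ≡ −1 (mod 103).
The value −1 means 94 is a non-residue modulo 103, so t² ≡ 94 (mod 103) is impossible.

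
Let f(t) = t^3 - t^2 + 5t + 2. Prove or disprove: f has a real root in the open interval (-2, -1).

Evaluate at the endpoints: f(-2) = -20, f(-1) = -5 — same sign (negative).
f'(t) = 3t^2 - 2t + 5 has discriminant (-2)² − 4·3·5 = -56 < 0, so f' has no real roots and is positive for every real t.
So f is strictly increasing; between -2 and -1 its values lie between f(-2) = -20 and f(-1) = -5, all negative. Therefore f has no root in (-2, -1).

f has no root in that interval.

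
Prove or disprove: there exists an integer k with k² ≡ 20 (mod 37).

Apply Euler's criterion with the prime 37: 20 is a quadratic residue iff 20^18 ≡ 1 (mod 37), and a non-residue iff it is ≡ −1.
Squaring successively (mod 37): 20^2 = 400 ≡ 30; 20^4 ≡ 30² = 900 ≡ 12; 20^8 ≡ 12² = 144 ≡ 33; 20^16 ≡ 33² = 1089 ≡ 16.
Since 18 = 16 + 2, 20^18 ≡ 16 · 30; multiplying out mod 37: 16·30 = 480 ≡ 36. Thus 20^18 ≡ 36 ≡ −1 (mod 37).
By Euler's criterion 20 is a quadratic non-residue mod 37: no k satisfies k² ≡ 20 (mod 37).

There is no such integer.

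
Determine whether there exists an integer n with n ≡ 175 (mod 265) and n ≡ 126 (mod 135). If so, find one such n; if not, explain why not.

Reduce both congruences modulo 5, which divides 265 and 135: they say n ≡ 175 (mod 5) and n ≡ 126 (mod 5).
But 175 mod 5 = 0 while 126 mod 5 = 1, a contradiction.
Therefore no such n exists.

There is no such integer.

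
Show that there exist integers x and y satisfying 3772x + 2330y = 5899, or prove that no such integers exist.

There are no such integers.

Any value of 3772x + 2330y is a multiple of gcd(3772, 2330) = 2.
But 5899 is not a multiple of 2 (it leaves remainder 1).
Hence no integers x, y satisfy the equation.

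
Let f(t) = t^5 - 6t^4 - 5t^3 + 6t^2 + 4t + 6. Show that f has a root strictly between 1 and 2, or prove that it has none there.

Such a root exists.

f(1) = 6 and f(2) = -66, which have opposite signs.
Since f is a polynomial it is continuous on [1, 2].
By the Intermediate Value Theorem, f takes the value 0 somewhere in the open interval.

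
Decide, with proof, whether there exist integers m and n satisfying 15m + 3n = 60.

Every value of 15m + 3n is a multiple of gcd(15, 3) = 3; since 3 ∣ 60, solutions exist.
Dividing through by 3 reduces the equation to 5m + 1n = 20.
The coefficient of n is 1, so setting m = 0 and n = 20 already solves it.
Check: 15·0 + 3·20 = 0 + 60 = 60. ✓

m = 0, n = 20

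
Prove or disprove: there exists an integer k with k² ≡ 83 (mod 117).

No, no such integer exists.

Since 3 ∣ 117, a solution of k² ≡ 83 (mod 117) would also satisfy k² ≡ 83 ≡ 2 (mod 3).
Squares mod 3 repeat after k = 1 (as (−k)² = k²); for k = 0..1 they are 0, 1.
The set of squares mod 3 is therefore {0, 1}, which does not contain 2.
Therefore k² ≡ 83 (mod 117) has no solution.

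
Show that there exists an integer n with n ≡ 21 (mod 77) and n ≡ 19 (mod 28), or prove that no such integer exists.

Both moduli are multiples of 7 = gcd(77, 28), so any solution would satisfy n ≡ 21 and n ≡ 19 modulo 7 simultaneously.
These are incompatible: 21 − 19 = 2 is not divisible by 7.
Hence the system has no solution.

No, no such integer exists.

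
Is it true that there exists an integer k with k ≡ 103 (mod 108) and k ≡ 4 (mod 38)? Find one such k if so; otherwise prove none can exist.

gcd(108, 38) = 2. If k ≡ 103 (mod 108) and k ≡ 4 (mod 38), then k ≡ 103 (mod 2) and k ≡ 4 (mod 2).
However 103 ≡ 1 and 4 ≡ 0 (mod 2), and 1 ≠ 0.
Therefore no such k exists.

There is no such integer.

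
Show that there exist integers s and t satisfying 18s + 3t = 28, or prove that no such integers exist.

No such integers exist.

Any value of 18s + 3t is a multiple of gcd(18, 3) = 3.
However 28 leaves remainder 1 on division by 3.
So the equation is unsolvable over ℤ.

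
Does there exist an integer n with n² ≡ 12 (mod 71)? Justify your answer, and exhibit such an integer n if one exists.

n = 15 works: 15² = 225, and 225 − 12 = 213 = 3·71.

n = 15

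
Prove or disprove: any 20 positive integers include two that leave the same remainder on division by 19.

Each integer lies in one of the 19 residue classes modulo 19.
Since 20 > 19, two of the 20 integers must share a residue class by the pigeonhole principle; call them a and b.
That is, a and b leave the same remainder on division by 19, as claimed.

Yes, this is always true.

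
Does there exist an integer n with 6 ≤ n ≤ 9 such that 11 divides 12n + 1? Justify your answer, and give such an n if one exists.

For n = 6, 7, 8, 9 the values of 12n + 1 modulo 11 are 7, 8, 9, 10 respectively.
None is 0, so 11 never divides 12n + 1 on this range.

There is no such integer n in that range.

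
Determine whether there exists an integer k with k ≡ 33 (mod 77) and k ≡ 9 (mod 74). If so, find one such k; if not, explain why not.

k = 5115

The moduli 77 and 74 are coprime, so by the Chinese Remainder Theorem a unique solution modulo 5698 exists.
Any solution of the first congruence is k = 33 + 77t; substituting into the second, 77t ≡ 9 − 33 ≡ 50 (mod 74).
77 ≡ 3 (mod 74), so this reads 3t ≡ 50 (mod 74). To invert 3 modulo 74: 74 = 24·3 + 2, 3 = 1·2 + 1, 2 = 2·1 + 0, and unwinding, 1 = 3 − 1·2 = 3 − (74 − 24·3) = −74 + 25·3. Thus 3⁻¹ ≡ 25 (mod 74).
Therefore t ≡ 25·50 = 1250 ≡ 66 (mod 74).
With t = 66: k = 33 + 77·66 = 5115.
Indeed 5115 ≡ 33 (mod 77) and 5115 ≡ 9 (mod 74).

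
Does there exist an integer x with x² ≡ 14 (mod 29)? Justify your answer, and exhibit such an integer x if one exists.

29 is prime, so by Euler's criterion 14 is a square mod 29 iff 14^((29−1)/2) = 14^14 ≡ 1 (mod 29).
Repeated squaring mod 29: 14^2 = 196 ≡ 22; 14^4 ≡ 22² = 484 ≡ 20; 14^8 ≡ 20² = 400 ≡ 23.
Since 14 = 8 + 4 + 2, 14^14 ≡ 23 · 20 · 22; multiplying out mod 29: 23·20 = 460 ≡ 25, then 25·22 = 550 ≡ 28. Thus 14^14 ≡ 28 ≡ −1 (mod 29).
The value −1 means 14 is a non-residue modulo 29, so x² ≡ 14 (mod 29) is impossible.

No, no such integer exists.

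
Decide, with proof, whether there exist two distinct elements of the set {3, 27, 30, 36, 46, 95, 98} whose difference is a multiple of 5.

The pair (3, 98) works.

Both 3 and 98 leave remainder 3 on division by 5; their difference 95 = 19·5 is a multiple of 5.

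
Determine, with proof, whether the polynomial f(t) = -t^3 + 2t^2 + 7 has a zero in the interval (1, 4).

f(1) = 8 and f(4) = -25, which have opposite signs.
As a polynomial, f is continuous on every closed interval.
By the Intermediate Value Theorem, f takes the value 0 somewhere in the open interval.

Such a root exists.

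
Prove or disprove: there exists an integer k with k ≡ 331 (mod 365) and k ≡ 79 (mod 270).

gcd(365, 270) = 5. If k ≡ 331 (mod 365) and k ≡ 79 (mod 270), then k ≡ 331 (mod 5) and k ≡ 79 (mod 5).
These are incompatible: 331 − 79 = 252 is not divisible by 5.
Therefore no such k exists.

No such integer exists.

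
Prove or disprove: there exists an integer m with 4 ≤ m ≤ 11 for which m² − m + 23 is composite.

At m = 4: 4² − 4 + 23 = 35 = 5·7, which is composite.

m = 4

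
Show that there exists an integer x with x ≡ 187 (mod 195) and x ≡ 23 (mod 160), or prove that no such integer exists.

Both moduli are multiples of 5 = gcd(195, 160), so any solution would satisfy x ≡ 187 and x ≡ 23 modulo 5 simultaneously.
However 187 ≡ 2 and 23 ≡ 3 (mod 5), and 2 ≠ 3.
Therefore no such x exists.

No such integer exists.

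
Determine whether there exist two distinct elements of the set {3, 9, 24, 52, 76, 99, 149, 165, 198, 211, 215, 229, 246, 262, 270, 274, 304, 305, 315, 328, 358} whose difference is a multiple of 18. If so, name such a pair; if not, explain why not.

3 and 165 are such a pair.

Both 3 and 165 leave remainder 3 on division by 18; their difference 162 = 9·18 is a multiple of 18.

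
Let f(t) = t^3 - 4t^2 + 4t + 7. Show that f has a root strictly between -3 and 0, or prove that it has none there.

Yes, f has a root in the interval.

f(-3) = -68 and f(0) = 7, which have opposite signs.
f is continuous everywhere (it is a polynomial), in particular on [-3, 0].
By the Intermediate Value Theorem f must vanish at some point of (-3, 0).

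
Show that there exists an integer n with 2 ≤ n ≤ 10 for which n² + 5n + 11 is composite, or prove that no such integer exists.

n = 3

At n = 3: 3² + 5·3 + 11 = 35 = 5·7, which is composite.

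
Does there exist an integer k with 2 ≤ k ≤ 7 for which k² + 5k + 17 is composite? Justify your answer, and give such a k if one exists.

The values for k = 2, 3, …, 7 are 31, 41, 53, 67, 83, 101, and each of these is prime.
So no value in the range makes the expression composite.

No such integer k in that range exists.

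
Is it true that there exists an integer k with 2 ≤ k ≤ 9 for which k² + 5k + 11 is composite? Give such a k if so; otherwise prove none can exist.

k = 7

At k = 7: 7² + 5·7 + 11 = 95 = 5·19, which is composite.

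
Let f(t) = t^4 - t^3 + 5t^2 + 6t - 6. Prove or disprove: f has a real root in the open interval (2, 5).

f(2) = 34 and f(5) = 649, both positive, so a sign-change argument is unavailable; we show f keeps this sign on the whole interval.
Substitute t = 2 + u, where 0 < u < 3 on the interval. Expanding, f(2 + u) = u^4 + 7u^3 + 23u^2 + 46u + 34.
The nonzero coefficients here are all positive, so for u > 0 every term is positive (or zero), and the constant term 34 is strictly positive.
Therefore f(t) > 0 throughout (2, 5), and f has no zero there.

No such root exists.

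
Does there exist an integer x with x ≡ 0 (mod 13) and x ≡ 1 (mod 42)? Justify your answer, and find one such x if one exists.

x = 169

The moduli 13 and 42 are coprime, so by the Chinese Remainder Theorem a unique solution modulo 546 exists.
Any solution of the first congruence is x = 0 + 13t; substituting into the second, 13t ≡ 1 − 0 ≡ 1 (mod 42).
Invert 13 mod 42 by the Euclidean algorithm: 42 = 3·13 + 3, 13 = 4·3 + 1, 3 = 3·1 + 0; back-substituting, 1 = 13 − 4·3 = 13 − 4·(42 − 3·13) = −4·42 + 13·13. Hence 13·13 ≡ 1, so 13⁻¹ ≡ 13 (mod 42).
Multiplying by 13: t ≡ 13·1 = 13 (mod 42).
With t = 13: x = 0 + 13·13 = 169.
Check: 169 mod 13 = 0, 169 mod 42 = 1. ✓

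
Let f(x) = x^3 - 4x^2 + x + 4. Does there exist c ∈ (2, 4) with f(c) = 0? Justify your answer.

Such a root exists.

f(2) = -2 and f(4) = 8, which have opposite signs.
f is continuous everywhere (it is a polynomial), in particular on [2, 4].
By the Intermediate Value Theorem f must vanish at some point of (2, 4).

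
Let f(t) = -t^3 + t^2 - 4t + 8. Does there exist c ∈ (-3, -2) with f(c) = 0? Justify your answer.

f(-3) = 56 and f(-2) = 28, both positive.
The derivative f'(t) = -3t^2 + 2t - 4 is a quadratic with discriminant 2² − 4·(-3)·(-4) = -44 < 0; it never vanishes, so it is always negative (sign of the leading coefficient).
Hence f is strictly decreasing on ℝ, and in particular on [-3, -2]. A strictly monotone function with same-sign endpoint values stays positive on the whole interval, so f has no zero in (-3, -2).

f has no root in that interval.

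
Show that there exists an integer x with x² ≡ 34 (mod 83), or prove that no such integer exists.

No such integer exists.

Apply Euler's criterion with the prime 83: 34 is a quadratic residue iff 34^41 ≡ 1 (mod 83), and a non-residue iff it is ≡ −1.
Squaring successively (mod 83): 34^2 = 1156 ≡ 77; 34^4 ≡ 77² = 5929 ≡ 36; 34^8 ≡ 36² = 1296 ≡ 51; 34^16 ≡ 51² = 2601 ≡ 28; 34^32 ≡ 28² = 784 ≡ 37.
Since 41 = 32 + 8 + 1, 34^41 ≡ 37 · 51 · 34; multiplying out mod 83: 37·51 = 1887 ≡ 61, then 61·34 = 2074 ≡ 82. Thus 34^41 ≡ 82 ≡ −1 (mod 83).
The value −1 means 34 is a non-residue modulo 83, so x² ≡ 34 (mod 83) is impossible.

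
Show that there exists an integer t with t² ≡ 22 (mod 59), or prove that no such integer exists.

t = 50 works: 50² = 2500, and 2500 − 22 = 2478 = 42·59.

t = 50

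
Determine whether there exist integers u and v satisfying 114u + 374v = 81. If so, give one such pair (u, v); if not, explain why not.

No, no such integers exist.

Both 114 and 374 are divisible by gcd(114, 374) = 2, hence so is any combination 114u + 374v.
However 81 leaves remainder 1 on division by 2.
Hence no integers u, v satisfy the equation.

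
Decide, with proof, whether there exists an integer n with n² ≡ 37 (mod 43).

43 is prime, so by Euler's criterion 37 is a square mod 43 iff 37^((43−1)/2) = 37^21 ≡ 1 (mod 43).
Squaring successively (mod 43): 37^2 = 1369 ≡ 36; 37^4 ≡ 36² = 1296 ≡ 6; 37^8 ≡ 6² = 36 ≡ 36; 37^16 ≡ 36² = 1296 ≡ 6.
Since 21 = 16 + 4 + 1, 37^21 ≡ 6 · 6 · 37; multiplying out mod 43: 6·6 = 36 ≡ 36, then 36·37 = 1332 ≡ 42. Thus 37^21 ≡ 42 ≡ −1 (mod 43).
By Euler's criterion 37 is a quadratic non-residue mod 43: no n satisfies n² ≡ 37 (mod 43).

No such integer exists.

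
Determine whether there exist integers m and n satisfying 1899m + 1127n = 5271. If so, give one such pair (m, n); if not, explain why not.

m = 455, n = -762

1899 and 1127 are coprime, so 1899m + 1127n ranges over all of ℤ.
Dividing repeatedly: 1899 = 1·1127 + 772, 1127 = 1·772 + 355, 772 = 2·355 + 62, 355 = 5·62 + 45, 62 = 1·45 + 17, 45 = 2·17 + 11, 17 = 1·11 + 6, 11 = 1·6 + 5, 6 = 1·5 + 1, 5 = 5·1 + 0.
Working back up the chain: 1 = 6 − 1·5 = 6 − (11 − 1·6) = −11 + 2·6 = −11 + 2·(17 − 1·11) = 2·17 − 3·11 = 2·17 − 3·(45 − 2·17) = −3·45 + 8·17 = −3·45 + 8·(62 − 1·45) = 8·62 − 11·45 = 8·62 − 11·(355 − 5·62) = −11·355 + 63·62 = −11·355 + 63·(772 − 2·355) = 63·772 − 137·355 = 63·772 − 137·(1127 − 1·772) = −137·1127 + 200·772 = −137·1127 + 200·(1899 − 1·1127) = 200·1899 − 337·1127. So 1899·200 + 1127·(-337) = 1.
Scaling by 5271 gives the particular solution (m, n) = (1054200, -1776327).
The general solution is m = 1054200 + 1127k, n = -1776327 − 1899k; taking k = -935 gives the smaller pair m = 455, n = -762.
Check: 1899·455 + 1127·(-762) = 864045 − 858774 = 5271. ✓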